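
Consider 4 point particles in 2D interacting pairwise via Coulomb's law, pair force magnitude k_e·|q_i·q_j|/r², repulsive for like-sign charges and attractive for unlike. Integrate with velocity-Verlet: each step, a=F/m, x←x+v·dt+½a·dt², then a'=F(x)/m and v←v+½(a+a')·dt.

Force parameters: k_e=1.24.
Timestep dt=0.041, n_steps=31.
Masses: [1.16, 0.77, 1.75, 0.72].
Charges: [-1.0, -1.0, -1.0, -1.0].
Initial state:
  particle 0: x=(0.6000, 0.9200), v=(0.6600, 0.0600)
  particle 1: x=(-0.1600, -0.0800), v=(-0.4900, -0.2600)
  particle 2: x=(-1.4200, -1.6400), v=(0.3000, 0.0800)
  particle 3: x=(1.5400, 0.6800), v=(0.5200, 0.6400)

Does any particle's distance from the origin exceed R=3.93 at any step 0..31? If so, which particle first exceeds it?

step 0: x0=(0.6000, 0.9200) x1=(-0.1600, -0.0800) x2=(-1.4200, -1.6400) x3=(1.5400, 0.6800)
step 1: x0=(0.6265, 0.9232) x1=(-0.1808, -0.0912) x2=(-1.4079, -1.6369) x3=(1.5633, 0.7061)
step 2: x0=(0.6519, 0.9278) x1=(-0.2027, -0.1035) x2=(-1.3960, -1.6342) x3=(1.5905, 0.7319)
step 3: x0=(0.6762, 0.9338) x1=(-0.2259, -0.1167) x2=(-1.3846, -1.6319) x3=(1.6216, 0.7576)
step 4: x0=(0.6992, 0.9409) x1=(-0.2501, -0.1306) x2=(-1.3734, -1.6299) x3=(1.6565, 0.7830)
step 5: x0=(0.7211, 0.9491) x1=(-0.2752, -0.1451) x2=(-1.3626, -1.6284) x3=(1.6953, 0.8084)
step 6: x0=(0.7417, 0.9583) x1=(-0.3013, -0.1602) x2=(-1.3521, -1.6273) x3=(1.7377, 0.8337)
step 7: x0=(0.7613, 0.9684) x1=(-0.3281, -0.1756) x2=(-1.3420, -1.6266) x3=(1.7835, 0.8591)
step 8: x0=(0.7797, 0.9794) x1=(-0.3556, -0.1914) x2=(-1.3322, -1.6264) x3=(1.8328, 0.8845)
step 9: x0=(0.7971, 0.9911) x1=(-0.3837, -0.2073) x2=(-1.3227, -1.6266) x3=(1.8851, 0.9099)
step 10: x0=(0.8135, 1.0035) x1=(-0.4123, -0.2233) x2=(-1.3136, -1.6273) x3=(1.9405, 0.9356)
step 11: x0=(0.8291, 1.0165) x1=(-0.4414, -0.2393) x2=(-1.3048, -1.6284) x3=(1.9986, 0.9613)
step 12: x0=(0.8438, 1.0301) x1=(-0.4709, -0.2553) x2=(-1.2964, -1.6301) x3=(2.0593, 0.9873)
step 13: x0=(0.8578, 1.0442) x1=(-0.5008, -0.2710) x2=(-1.2884, -1.6323) x3=(2.1224, 1.0134)
step 14: x0=(0.8712, 1.0589) x1=(-0.5309, -0.2864) x2=(-1.2807, -1.6350) x3=(2.1878, 1.0397)
step 15: x0=(0.8839, 1.0740) x1=(-0.5612, -0.3015) x2=(-1.2734, -1.6383) x3=(2.2552, 1.0662)
step 16: x0=(0.8961, 1.0895) x1=(-0.5918, -0.3161) x2=(-1.2664, -1.6421) x3=(2.3246, 1.0930)
step 17: x0=(0.9078, 1.1054) x1=(-0.6224, -0.3302) x2=(-1.2598, -1.6465) x3=(2.3957, 1.1199)
step 18: x0=(0.9191, 1.1218) x1=(-0.6532, -0.3437) x2=(-1.2535, -1.6516) x3=(2.4685, 1.1471)
step 19: x0=(0.9301, 1.1384) x1=(-0.6841, -0.3565) x2=(-1.2475, -1.6573) x3=(2.5428, 1.1744)
step 20: x0=(0.9407, 1.1555) x1=(-0.7151, -0.3685) x2=(-1.2419, -1.6636) x3=(2.6185, 1.2020)
step 21: x0=(0.9510, 1.1729) x1=(-0.7461, -0.3797) x2=(-1.2366, -1.6706) x3=(2.6956, 1.2298)
step 22: x0=(0.9610, 1.1906) x1=(-0.7771, -0.3900) x2=(-1.2317, -1.6783) x3=(2.7739, 1.2577)
step 23: x0=(0.9709, 1.2086) x1=(-0.8082, -0.3993) x2=(-1.2270, -1.6867) x3=(2.8533, 1.2858)
step 24: x0=(0.9805, 1.2269) x1=(-0.8394, -0.4076) x2=(-1.2227, -1.6958) x3=(2.9338, 1.3141)
step 25: x0=(0.9900, 1.2454) x1=(-0.8705, -0.4148) x2=(-1.2186, -1.7056) x3=(3.0153, 1.3426)
step 26: x0=(0.9993, 1.2643) x1=(-0.9018, -0.4209) x2=(-1.2148, -1.7162) x3=(3.0977, 1.3712)
step 27: x0=(1.0085, 1.2834) x1=(-0.9331, -0.4259) x2=(-1.2112, -1.7275) x3=(3.1810, 1.4000)
step 28: x0=(1.0176, 1.3028) x1=(-0.9646, -0.4297) x2=(-1.2079, -1.7396) x3=(3.2651, 1.4290)
step 29: x0=(1.0267, 1.3225) x1=(-0.9961, -0.4323) x2=(-1.2047, -1.7524) x3=(3.3500, 1.4580)
step 30: x0=(1.0356, 1.3424) x1=(-1.0279, -0.4337) x2=(-1.2018, -1.7660) x3=(3.4357, 1.4872)
step 31: x0=(1.0445, 1.3625) x1=(-1.0598, -0.4339) x2=(-1.1990, -1.7803) x3=(3.5220, 1.5166)

no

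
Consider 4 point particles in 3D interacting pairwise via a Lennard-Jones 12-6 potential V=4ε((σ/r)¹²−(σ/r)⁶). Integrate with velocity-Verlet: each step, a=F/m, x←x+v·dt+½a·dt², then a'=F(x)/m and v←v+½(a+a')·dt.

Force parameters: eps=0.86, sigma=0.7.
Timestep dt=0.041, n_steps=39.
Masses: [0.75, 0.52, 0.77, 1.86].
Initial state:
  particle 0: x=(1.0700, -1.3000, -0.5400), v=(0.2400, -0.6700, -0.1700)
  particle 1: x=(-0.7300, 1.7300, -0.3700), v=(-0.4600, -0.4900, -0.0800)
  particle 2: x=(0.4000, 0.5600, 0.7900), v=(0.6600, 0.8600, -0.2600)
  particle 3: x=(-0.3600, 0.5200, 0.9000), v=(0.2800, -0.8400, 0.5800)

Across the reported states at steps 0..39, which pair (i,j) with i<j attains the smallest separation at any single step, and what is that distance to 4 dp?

pair (2,3), distance 0.7548

step 0: x0=(1.0700, -1.3000, -0.5400) x1=(-0.7300, 1.7300, -0.3700) x2=(0.4000, 0.5600, 0.7900) x3=(-0.3600, 0.5200, 0.9000)
step 1: x0=(1.0798, -1.3275, -0.5470) x1=(-0.7488, 1.7098, -0.3732) x2=(0.4293, 0.5954, 0.7790) x3=(-0.3495, 0.4855, 0.9239)
step 2: x0=(1.0897, -1.3549, -0.5539) x1=(-0.7676, 1.6896, -0.3763) x2=(0.4561, 0.6304, 0.7684) x3=(-0.3379, 0.4512, 0.9476)
step 3: x0=(1.0995, -1.3824, -0.5609) x1=(-0.7863, 1.6692, -0.3793) x2=(0.4776, 0.6643, 0.7590) x3=(-0.3241, 0.4174, 0.9708)
step 4: x0=(1.1093, -1.4098, -0.5678) x1=(-0.8049, 1.6488, -0.3822) x2=(0.4930, 0.6963, 0.7512) x3=(-0.3079, 0.3844, 0.9932)
step 5: x0=(1.1191, -1.4372, -0.5747) x1=(-0.8235, 1.6282, -0.3850) x2=(0.5028, 0.7262, 0.7450) x3=(-0.2893, 0.3523, 1.0150)
step 6: x0=(1.1289, -1.4646, -0.5817) x1=(-0.8420, 1.6076, -0.3877) x2=(0.5074, 0.7537, 0.7405) x3=(-0.2687, 0.3212, 1.0361)
step 7: x0=(1.1388, -1.4920, -0.5886) x1=(-0.8604, 1.5869, -0.3903) x2=(0.5075, 0.7786, 0.7378) x3=(-0.2461, 0.2912, 1.0564)
step 8: x0=(1.1486, -1.5194, -0.5955) x1=(-0.8788, 1.5661, -0.3929) x2=(0.5036, 0.8010, 0.7367) x3=(-0.2219, 0.2622, 1.0760)
step 9: x0=(1.1584, -1.5468, -0.6024) x1=(-0.8971, 1.5453, -0.3953) x2=(0.4959, 0.8207, 0.7372) x3=(-0.1962, 0.2344, 1.0949)
step 10: x0=(1.1682, -1.5742, -0.6093) x1=(-0.9154, 1.5244, -0.3977) x2=(0.4850, 0.8377, 0.7394) x3=(-0.1692, 0.2077, 1.1130)
step 11: x0=(1.1780, -1.6016, -0.6163) x1=(-0.9335, 1.5035, -0.4000) x2=(0.4711, 0.8518, 0.7433) x3=(-0.1409, 0.1822, 1.1305)
step 12: x0=(1.1877, -1.6289, -0.6232) x1=(-0.9516, 1.4825, -0.4023) x2=(0.4544, 0.8630, 0.7488) x3=(-0.1115, 0.1580, 1.1473)
step 13: x0=(1.1975, -1.6563, -0.6301) x1=(-0.9696, 1.4615, -0.4044) x2=(0.4353, 0.8711, 0.7561) x3=(-0.0811, 0.1350, 1.1633)
step 14: x0=(1.2073, -1.6836, -0.6369) x1=(-0.9876, 1.4405, -0.4065) x2=(0.4138, 0.8760, 0.7651) x3=(-0.0498, 0.1133, 1.1786)
step 15: x0=(1.2171, -1.7110, -0.6438) x1=(-1.0054, 1.4193, -0.4086) x2=(0.3902, 0.8775, 0.7759) x3=(-0.0176, 0.0931, 1.1931)
step 16: x0=(1.2269, -1.7384, -0.6507) x1=(-1.0232, 1.3982, -0.4105) x2=(0.3647, 0.8754, 0.7886) x3=(0.0154, 0.0744, 1.2068)
step 17: x0=(1.2367, -1.7657, -0.6576) x1=(-1.0410, 1.3770, -0.4124) x2=(0.3374, 0.8694, 0.8033) x3=(0.0491, 0.0573, 1.2197)
step 18: x0=(1.2464, -1.7930, -0.6645) x1=(-1.0586, 1.3558, -0.4143) x2=(0.3086, 0.8592, 0.8202) x3=(0.0834, 0.0419, 1.2316)
step 19: x0=(1.2562, -1.8204, -0.6714) x1=(-1.0762, 1.3346, -0.4160) x2=(0.2785, 0.8443, 0.8393) x3=(0.1182, 0.0285, 1.2426)
step 20: x0=(1.2660, -1.8477, -0.6783) x1=(-1.0937, 1.3133, -0.4177) x2=(0.2473, 0.8244, 0.8609) x3=(0.1534, 0.0172, 1.2525)
step 21: x0=(1.2758, -1.8750, -0.6851) x1=(-1.1112, 1.2920, -0.4194) x2=(0.2155, 0.7990, 0.8852) x3=(0.1889, 0.0081, 1.2614)
step 22: x0=(1.2855, -1.9024, -0.6920) x1=(-1.1286, 1.2707, -0.4209) x2=(0.1834, 0.7678, 0.9121) x3=(0.2245, 0.0015, 1.2690)
step 23: x0=(1.2953, -1.9297, -0.6989) x1=(-1.1459, 1.2493, -0.4224) x2=(0.1516, 0.7311, 0.9416) x3=(0.2599, -0.0029, 1.2757)
step 24: x0=(1.3051, -1.9570, -0.7057) x1=(-1.1632, 1.2279, -0.4239) x2=(0.1203, 0.6906, 0.9728) x3=(0.2952, -0.0056, 1.2815)
step 25: x0=(1.3148, -1.9843, -0.7126) x1=(-1.1804, 1.2065, -0.4253) x2=(0.0888, 0.6510, 1.0036) x3=(0.3305, -0.0088, 1.2876)
step 26: x0=(1.3246, -2.0117, -0.7195) x1=(-1.1976, 1.1851, -0.4266) x2=(0.0544, 0.6191, 1.0310) x3=(0.3670, -0.0151, 1.2950)
step 27: x0=(1.3344, -2.0390, -0.7263) x1=(-1.2148, 1.1636, -0.4279) x2=(0.0157, 0.5960, 1.0548) x3=(0.4052, -0.0251, 1.3040)
step 28: x0=(1.3441, -2.0663, -0.7332) x1=(-1.2319, 1.1422, -0.4292) x2=(-0.0246, 0.5752, 1.0776) x3=(0.4441, -0.0360, 1.3133)
step 29: x0=(1.3539, -2.0936, -0.7400) x1=(-1.2489, 1.1207, -0.4304) x2=(-0.0628, 0.5519, 1.1013) x3=(0.4822, -0.0459, 1.3222)
step 30: x0=(1.3637, -2.1209, -0.7469) x1=(-1.2660, 1.0992, -0.4315) x2=(-0.0973, 0.5244, 1.1266) x3=(0.5186, -0.0540, 1.3305)
step 31: x0=(1.3734, -2.1482, -0.7537) x1=(-1.2829, 1.0776, -0.4326) x2=(-0.1273, 0.4927, 1.1533) x3=(0.5532, -0.0604, 1.3381)
step 32: x0=(1.3832, -2.1755, -0.7606) x1=(-1.2999, 1.0561, -0.4337) x2=(-0.1526, 0.4571, 1.1813) x3=(0.5859, -0.0651, 1.3452)
step 33: x0=(1.3929, -2.2028, -0.7674) x1=(-1.3168, 1.0345, -0.4347) x2=(-0.1731, 0.4182, 1.2103) x3=(0.6166, -0.0685, 1.3519)
step 34: x0=(1.4027, -2.2301, -0.7743) x1=(-1.3337, 1.0130, -0.4357) x2=(-0.1892, 0.3765, 1.2401) x3=(0.6454, -0.0708, 1.3582)
step 35: x0=(1.4124, -2.2574, -0.7811) x1=(-1.3506, 0.9914, -0.4366) x2=(-0.2008, 0.3325, 1.2705) x3=(0.6723, -0.0720, 1.3643)
step 36: x0=(1.4222, -2.2847, -0.7880) x1=(-1.3674, 0.9698, -0.4375) x2=(-0.2081, 0.2864, 1.3014) x3=(0.6975, -0.0725, 1.3702)
step 37: x0=(1.4319, -2.3120, -0.7948) x1=(-1.3842, 0.9481, -0.4384) x2=(-0.2112, 0.2387, 1.3325) x3=(0.7209, -0.0722, 1.3759)
step 38: x0=(1.4417, -2.3393, -0.8016) x1=(-1.4010, 0.9265, -0.4393) x2=(-0.2101, 0.1896, 1.3639) x3=(0.7426, -0.0713, 1.3816)
step 39: x0=(1.4514, -2.3666, -0.8085) x1=(-1.4178, 0.9049, -0.4401) x2=(-0.2049, 0.1393, 1.3953) x3=(0.7626, -0.0700, 1.3872)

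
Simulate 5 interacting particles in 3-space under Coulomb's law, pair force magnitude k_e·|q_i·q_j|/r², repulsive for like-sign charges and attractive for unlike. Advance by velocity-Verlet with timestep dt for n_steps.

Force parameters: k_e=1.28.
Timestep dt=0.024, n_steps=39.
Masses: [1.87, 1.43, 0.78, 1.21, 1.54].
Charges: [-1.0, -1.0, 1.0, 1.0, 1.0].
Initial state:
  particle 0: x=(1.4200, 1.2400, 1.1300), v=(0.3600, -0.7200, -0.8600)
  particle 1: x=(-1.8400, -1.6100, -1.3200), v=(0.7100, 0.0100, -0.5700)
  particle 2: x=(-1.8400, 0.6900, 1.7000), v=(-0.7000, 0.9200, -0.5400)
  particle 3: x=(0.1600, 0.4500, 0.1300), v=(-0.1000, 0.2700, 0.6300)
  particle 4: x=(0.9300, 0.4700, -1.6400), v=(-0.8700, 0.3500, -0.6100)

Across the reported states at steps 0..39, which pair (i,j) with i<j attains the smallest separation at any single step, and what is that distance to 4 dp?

step 0: x0=(1.4200, 1.2400, 1.1300) x1=(-1.8400, -1.6100, -1.3200) x2=(-1.8400, 0.6900, 1.7000) x3=(0.1600, 0.4500, 0.1300) x4=(0.9300, 0.4700, -1.6400)
step 1: x0=(1.4286, 1.2227, 1.1093) x1=(-1.8229, -1.6097, -1.3337) x2=(-1.8568, 0.7121, 1.6871) x3=(0.1577, 0.4565, 0.1452) x4=(0.9091, 0.4784, -1.6547)
step 2: x0=(1.4370, 1.2053, 1.0885) x1=(-1.8058, -1.6094, -1.3473) x2=(-1.8737, 0.7341, 1.6742) x3=(0.1554, 0.4630, 0.1606) x4=(0.8883, 0.4868, -1.6694)
step 3: x0=(1.4454, 1.1879, 1.0676) x1=(-1.7887, -1.6090, -1.3609) x2=(-1.8907, 0.7562, 1.6614) x3=(0.1533, 0.4696, 0.1761) x4=(0.8676, 0.4952, -1.6843)
step 4: x0=(1.4536, 1.1704, 1.0466) x1=(-1.7714, -1.6085, -1.3744) x2=(-1.9077, 0.7782, 1.6486) x3=(0.1514, 0.4762, 0.1918) x4=(0.8468, 0.5035, -1.6992)
step 5: x0=(1.4616, 1.1528, 1.0256) x1=(-1.7542, -1.6080, -1.3879) x2=(-1.9248, 0.8003, 1.6360) x3=(0.1495, 0.4828, 0.2077) x4=(0.8261, 0.5119, -1.7142)
step 6: x0=(1.4696, 1.1352, 1.0044) x1=(-1.7369, -1.6073, -1.4014) x2=(-1.9420, 0.8223, 1.6233) x3=(0.1479, 0.4895, 0.2237) x4=(0.8055, 0.5202, -1.7292)
step 7: x0=(1.4774, 1.1175, 0.9831) x1=(-1.7195, -1.6066, -1.4149) x2=(-1.9593, 0.8443, 1.6107) x3=(0.1464, 0.4962, 0.2399) x4=(0.7848, 0.5285, -1.7443)
step 8: x0=(1.4850, 1.0998, 0.9617) x1=(-1.7021, -1.6059, -1.4283) x2=(-1.9766, 0.8663, 1.5982) x3=(0.1451, 0.5030, 0.2563) x4=(0.7642, 0.5368, -1.7595)
step 9: x0=(1.4925, 1.0820, 0.9402) x1=(-1.6846, -1.6051, -1.4417) x2=(-1.9940, 0.8883, 1.5858) x3=(0.1440, 0.5097, 0.2728) x4=(0.7436, 0.5451, -1.7748)
step 10: x0=(1.4998, 1.0642, 0.9187) x1=(-1.6671, -1.6042, -1.4550) x2=(-2.0114, 0.9103, 1.5733) x3=(0.1431, 0.5165, 0.2894) x4=(0.7231, 0.5534, -1.7901)
step 11: x0=(1.5069, 1.0463, 0.8970) x1=(-1.6496, -1.6032, -1.4683) x2=(-2.0290, 0.9323, 1.5610) x3=(0.1424, 0.5234, 0.3062) x4=(0.7026, 0.5616, -1.8054)
step 12: x0=(1.5139, 1.0283, 0.8753) x1=(-1.6320, -1.6021, -1.4816) x2=(-2.0466, 0.9543, 1.5487) x3=(0.1420, 0.5302, 0.3231) x4=(0.6821, 0.5699, -1.8208)
step 13: x0=(1.5207, 1.0103, 0.8534) x1=(-1.6144, -1.6010, -1.4948) x2=(-2.0643, 0.9762, 1.5364) x3=(0.1418, 0.5371, 0.3402) x4=(0.6616, 0.5781, -1.8363)
step 14: x0=(1.5274, 0.9923, 0.8315) x1=(-1.5967, -1.5998, -1.5080) x2=(-2.0821, 0.9982, 1.5242) x3=(0.1418, 0.5440, 0.3574) x4=(0.6412, 0.5862, -1.8518)
step 15: x0=(1.5338, 0.9742, 0.8095) x1=(-1.5790, -1.5986, -1.5212) x2=(-2.1000, 1.0201, 1.5121) x3=(0.1422, 0.5509, 0.3747) x4=(0.6207, 0.5944, -1.8674)
step 16: x0=(1.5401, 0.9560, 0.7874) x1=(-1.5612, -1.5972, -1.5343) x2=(-2.1180, 1.0421, 1.5000) x3=(0.1427, 0.5579, 0.3921) x4=(0.6003, 0.6025, -1.8830)
step 17: x0=(1.5461, 0.9378, 0.7652) x1=(-1.5434, -1.5958, -1.5474) x2=(-2.1360, 1.0640, 1.4879) x3=(0.1436, 0.5649, 0.4097) x4=(0.5799, 0.6106, -1.8987)
step 18: x0=(1.5520, 0.9196, 0.7430) x1=(-1.5256, -1.5943, -1.5605) x2=(-2.1541, 1.0860, 1.4759) x3=(0.1448, 0.5718, 0.4273) x4=(0.5595, 0.6187, -1.9144)
step 19: x0=(1.5577, 0.9014, 0.7207) x1=(-1.5077, -1.5928, -1.5736) x2=(-2.1723, 1.1079, 1.4639) x3=(0.1462, 0.5788, 0.4451) x4=(0.5392, 0.6267, -1.9302)
step 20: x0=(1.5631, 0.8831, 0.6983) x1=(-1.4898, -1.5911, -1.5866) x2=(-2.1906, 1.1298, 1.4519) x3=(0.1480, 0.5858, 0.4629) x4=(0.5188, 0.6347, -1.9460)
step 21: x0=(1.5684, 0.8648, 0.6759) x1=(-1.4719, -1.5894, -1.5996) x2=(-2.2090, 1.1517, 1.4400) x3=(0.1500, 0.5928, 0.4808) x4=(0.4985, 0.6427, -1.9618)
step 22: x0=(1.5734, 0.8464, 0.6534) x1=(-1.4539, -1.5876, -1.6125) x2=(-2.2275, 1.1736, 1.4282) x3=(0.1524, 0.5998, 0.4988) x4=(0.4782, 0.6506, -1.9777)
step 23: x0=(1.5783, 0.8281, 0.6309) x1=(-1.4359, -1.5858, -1.6255) x2=(-2.2460, 1.1955, 1.4163) x3=(0.1552, 0.6068, 0.5168) x4=(0.4579, 0.6585, -1.9936)
step 24: x0=(1.5829, 0.8097, 0.6083) x1=(-1.4178, -1.5838, -1.6384) x2=(-2.2646, 1.2174, 1.4045) x3=(0.1582, 0.6138, 0.5349) x4=(0.4376, 0.6664, -2.0095)
step 25: x0=(1.5873, 0.7913, 0.5857) x1=(-1.3997, -1.5818, -1.6512) x2=(-2.2833, 1.2393, 1.3928) x3=(0.1616, 0.6208, 0.5531) x4=(0.4173, 0.6742, -2.0255)
step 26: x0=(1.5915, 0.7729, 0.5630) x1=(-1.3816, -1.5797, -1.6641) x2=(-2.3021, 1.2612, 1.3810) x3=(0.1654, 0.6277, 0.5713) x4=(0.3970, 0.6819, -2.0415)
step 27: x0=(1.5954, 0.7544, 0.5403) x1=(-1.3635, -1.5775, -1.6769) x2=(-2.3210, 1.2831, 1.3693) x3=(0.1694, 0.6347, 0.5895) x4=(0.3768, 0.6897, -2.0575)
step 28: x0=(1.5991, 0.7360, 0.5177) x1=(-1.3453, -1.5753, -1.6897) x2=(-2.3400, 1.3050, 1.3576) x3=(0.1739, 0.6416, 0.6077) x4=(0.3565, 0.6973, -2.0736)
step 29: x0=(1.6027, 0.7176, 0.4949) x1=(-1.3271, -1.5729, -1.7025) x2=(-2.3590, 1.3268, 1.3460) x3=(0.1786, 0.6484, 0.6260) x4=(0.3363, 0.7050, -2.0897)
step 30: x0=(1.6059, 0.6992, 0.4722) x1=(-1.3088, -1.5705, -1.7152) x2=(-2.3782, 1.3487, 1.3344) x3=(0.1838, 0.6553, 0.6442) x4=(0.3161, 0.7125, -2.1058)
step 31: x0=(1.6090, 0.6808, 0.4495) x1=(-1.2905, -1.5680, -1.7280) x2=(-2.3974, 1.3706, 1.3228) x3=(0.1892, 0.6620, 0.6625) x4=(0.2958, 0.7201, -2.1219)
step 32: x0=(1.6119, 0.6624, 0.4268) x1=(-1.2722, -1.5654, -1.7407) x2=(-2.4167, 1.3925, 1.3112) x3=(0.1950, 0.6688, 0.6807) x4=(0.2756, 0.7276, -2.1381)
step 33: x0=(1.6145, 0.6440, 0.4040) x1=(-1.2539, -1.5627, -1.7534) x2=(-2.4360, 1.4143, 1.2996) x3=(0.2012, 0.6755, 0.6989) x4=(0.2554, 0.7350, -2.1542)
step 34: x0=(1.6169, 0.6257, 0.3813) x1=(-1.2356, -1.5600, -1.7660) x2=(-2.4555, 1.4362, 1.2881) x3=(0.2077, 0.6821, 0.7170) x4=(0.2352, 0.7423, -2.1704)
step 35: x0=(1.6191, 0.6073, 0.3587) x1=(-1.2172, -1.5572, -1.7787) x2=(-2.4750, 1.4580, 1.2765) x3=(0.2145, 0.6887, 0.7352) x4=(0.2151, 0.7497, -2.1866)
step 36: x0=(1.6212, 0.5890, 0.3360) x1=(-1.1988, -1.5543, -1.7913) x2=(-2.4946, 1.4799, 1.2650) x3=(0.2217, 0.6952, 0.7533) x4=(0.1949, 0.7569, -2.2028)
step 37: x0=(1.6230, 0.5708, 0.3134) x1=(-1.1804, -1.5513, -1.8039) x2=(-2.5143, 1.5018, 1.2535) x3=(0.2291, 0.7016, 0.7713) x4=(0.1747, 0.7641, -2.2191)
step 38: x0=(1.6246, 0.5525, 0.2908) x1=(-1.1619, -1.5482, -1.8165) x2=(-2.5341, 1.5236, 1.2421) x3=(0.2369, 0.7080, 0.7892) x4=(0.1546, 0.7712, -2.2353)
step 39: x0=(1.6260, 0.5344, 0.2682) x1=(-1.1435, -1.5450, -1.8291) x2=(-2.5539, 1.5455, 1.2306) x3=(0.2451, 0.7143, 0.8071) x4=(0.1344, 0.7783, -2.2516)

pair (0,3), distance 1.4312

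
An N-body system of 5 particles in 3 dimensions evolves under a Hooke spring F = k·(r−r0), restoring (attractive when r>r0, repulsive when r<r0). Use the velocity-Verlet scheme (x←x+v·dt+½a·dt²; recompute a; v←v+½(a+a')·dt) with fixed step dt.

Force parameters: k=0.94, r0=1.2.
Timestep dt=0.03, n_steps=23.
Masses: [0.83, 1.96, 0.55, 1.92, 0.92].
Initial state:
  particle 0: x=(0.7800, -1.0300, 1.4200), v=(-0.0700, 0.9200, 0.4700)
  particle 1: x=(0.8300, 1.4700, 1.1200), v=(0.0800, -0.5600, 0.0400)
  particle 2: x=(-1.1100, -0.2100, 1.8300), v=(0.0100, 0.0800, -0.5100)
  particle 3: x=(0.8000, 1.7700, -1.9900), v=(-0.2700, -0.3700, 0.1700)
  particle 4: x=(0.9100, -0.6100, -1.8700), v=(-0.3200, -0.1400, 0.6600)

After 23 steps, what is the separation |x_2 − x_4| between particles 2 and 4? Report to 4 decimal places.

0.5784

step 0: x0=(0.7800, -1.0300, 1.4200) x1=(0.8300, 1.4700, 1.1200) x2=(-1.1100, -0.2100, 1.8300) x3=(0.8000, 1.7700, -1.9900) x4=(0.9100, -0.6100, -1.8700)
step 1: x0=(0.7776, -1.0004, 1.4318) x1=(0.8322, 1.4525, 1.1205) x2=(-1.1060, -0.2062, 1.8100) x3=(0.7916, 1.7578, -1.9833) x4=(0.8996, -0.6130, -1.8471)
step 2: x0=(0.7744, -0.9668, 1.4389) x1=(0.8339, 1.4335, 1.1195) x2=(-1.0949, -0.1998, 1.7809) x3=(0.7826, 1.7435, -1.9734) x4=(0.8878, -0.6136, -1.8182)
step 3: x0=(0.7706, -0.9295, 1.4414) x1=(0.8351, 1.4131, 1.1171) x2=(-1.0766, -0.1908, 1.7428) x3=(0.7730, 1.7271, -1.9603) x4=(0.8745, -0.6119, -1.7832)
step 4: x0=(0.7661, -0.8885, 1.4392) x1=(0.8359, 1.3913, 1.1132) x2=(-1.0514, -0.1791, 1.6960) x3=(0.7629, 1.7087, -1.9440) x4=(0.8599, -0.6077, -1.7425)
step 5: x0=(0.7610, -0.8441, 1.4325) x1=(0.8363, 1.3682, 1.1080) x2=(-1.0195, -0.1650, 1.6407) x3=(0.7522, 1.6882, -1.9247) x4=(0.8439, -0.6012, -1.6960)
step 6: x0=(0.7553, -0.7963, 1.4213) x1=(0.8362, 1.3439, 1.1013) x2=(-0.9812, -0.1484, 1.5774) x3=(0.7410, 1.6658, -1.9022) x4=(0.8266, -0.5924, -1.6441)
step 7: x0=(0.7490, -0.7455, 1.4057) x1=(0.8356, 1.3184, 1.0933) x2=(-0.9367, -0.1295, 1.5065) x3=(0.7293, 1.6415, -1.8768) x4=(0.8081, -0.5813, -1.5870)
step 8: x0=(0.7422, -0.6917, 1.3859) x1=(0.8346, 1.2918, 1.0839) x2=(-0.8864, -0.1083, 1.4283) x3=(0.7172, 1.6153, -1.8485) x4=(0.7885, -0.5680, -1.5249)
step 9: x0=(0.7350, -0.6352, 1.3618) x1=(0.8333, 1.2641, 1.0732) x2=(-0.8307, -0.0850, 1.3433) x3=(0.7045, 1.5874, -1.8173) x4=(0.7679, -0.5524, -1.4581)
step 10: x0=(0.7273, -0.5762, 1.3338) x1=(0.8315, 1.2354, 1.0611) x2=(-0.7701, -0.0597, 1.2521) x3=(0.6915, 1.5577, -1.7834) x4=(0.7464, -0.5348, -1.3869)
step 11: x0=(0.7193, -0.5149, 1.3019) x1=(0.8294, 1.2059, 1.0478) x2=(-0.7048, -0.0326, 1.1552) x3=(0.6781, 1.5265, -1.7468) x4=(0.7240, -0.5150, -1.3116)
step 12: x0=(0.7111, -0.4516, 1.2664) x1=(0.8269, 1.1756, 1.0333) x2=(-0.6356, -0.0036, 1.0530) x3=(0.6644, 1.4938, -1.7077) x4=(0.7009, -0.4933, -1.2326)
step 13: x0=(0.7025, -0.3865, 1.2275) x1=(0.8242, 1.1445, 1.0175) x2=(-0.5627, 0.0269, 0.9462) x3=(0.6503, 1.4596, -1.6661) x4=(0.6771, -0.4697, -1.1502)
step 14: x0=(0.6939, -0.3198, 1.1853) x1=(0.8211, 1.1129, 1.0006) x2=(-0.4867, 0.0590, 0.8353) x3=(0.6360, 1.4240, -1.6223) x4=(0.6529, -0.4442, -1.0648)
step 15: x0=(0.6851, -0.2517, 1.1402) x1=(0.8178, 1.0807, 0.9826) x2=(-0.4082, 0.0923, 0.7209) x3=(0.6214, 1.3873, -1.5762) x4=(0.6282, -0.4171, -0.9767)
step 16: x0=(0.6762, -0.1825, 1.0924) x1=(0.8143, 1.0481, 0.9636) x2=(-0.3276, 0.1269, 0.6034) x3=(0.6066, 1.3493, -1.5282) x4=(0.6033, -0.3884, -0.8865)
step 17: x0=(0.6673, -0.1124, 1.0422) x1=(0.8106, 1.0151, 0.9435) x2=(-0.2454, 0.1625, 0.4835) x3=(0.5917, 1.3104, -1.4783) x4=(0.5782, -0.3582, -0.7944)
step 18: x0=(0.6584, -0.0417, 0.9899) x1=(0.8067, 0.9819, 0.9226) x2=(-0.1621, 0.1990, 0.3615) x3=(0.5766, 1.2705, -1.4266) x4=(0.5530, -0.3267, -0.7010)
step 19: x0=(0.6495, 0.0296, 0.9358) x1=(0.8026, 0.9486, 0.9008) x2=(-0.0781, 0.2364, 0.2381) x3=(0.5615, 1.2298, -1.3734) x4=(0.5279, -0.2941, -0.6065)
step 20: x0=(0.6406, 0.1011, 0.8802) x1=(0.7985, 0.9152, 0.8783) x2=(0.0062, 0.2746, 0.1137) x3=(0.5463, 1.1883, -1.3187) x4=(0.5029, -0.2606, -0.5113)
step 21: x0=(0.6316, 0.1727, 0.8233) x1=(0.7943, 0.8818, 0.8550) x2=(0.0904, 0.3135, -0.0115) x3=(0.5312, 1.1463, -1.2628) x4=(0.4782, -0.2264, -0.4158)
step 22: x0=(0.6227, 0.2442, 0.7654) x1=(0.7900, 0.8485, 0.8313) x2=(0.1744, 0.3533, -0.1369) x3=(0.5160, 1.1037, -1.2059) x4=(0.4537, -0.1918, -0.3203)
step 23: x0=(0.6136, 0.3156, 0.7068) x1=(0.7857, 0.8154, 0.8070) x2=(0.2579, 0.3939, -0.2624) x3=(0.5009, 1.0608, -1.1480) x4=(0.4296, -0.1572, -0.2249)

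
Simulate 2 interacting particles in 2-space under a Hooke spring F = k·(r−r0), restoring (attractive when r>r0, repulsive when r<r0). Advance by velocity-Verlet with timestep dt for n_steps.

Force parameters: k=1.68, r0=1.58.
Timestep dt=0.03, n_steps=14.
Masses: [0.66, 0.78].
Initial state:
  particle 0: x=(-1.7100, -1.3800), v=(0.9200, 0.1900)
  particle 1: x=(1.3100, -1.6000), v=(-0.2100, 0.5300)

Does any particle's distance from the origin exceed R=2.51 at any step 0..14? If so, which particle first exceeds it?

step 0: x0=(-1.7100, -1.3800) x1=(1.3100, -1.6000)
step 1: x0=(-1.6807, -1.3744) x1=(1.3023, -1.5840)
step 2: x0=(-1.6483, -1.3691) x1=(1.2919, -1.5678)
step 3: x0=(-1.6127, -1.3639) x1=(1.2788, -1.5514)
step 4: x0=(-1.5741, -1.3590) x1=(1.2632, -1.5349)
step 5: x0=(-1.5326, -1.3542) x1=(1.2451, -1.5182)
step 6: x0=(-1.4883, -1.3496) x1=(1.2247, -1.5014)
step 7: x0=(-1.4414, -1.3451) x1=(1.2021, -1.4844)
step 8: x0=(-1.3922, -1.3408) x1=(1.1775, -1.4674)
step 9: x0=(-1.3406, -1.3366) x1=(1.1509, -1.4502)
step 10: x0=(-1.2869, -1.3325) x1=(1.1226, -1.4330)
step 11: x0=(-1.2314, -1.3284) x1=(1.0926, -1.4157)
step 12: x0=(-1.1741, -1.3244) x1=(1.0612, -1.3983)
step 13: x0=(-1.1153, -1.3205) x1=(1.0285, -1.3809)
step 14: x0=(-1.0553, -1.3166) x1=(0.9948, -1.3635)

no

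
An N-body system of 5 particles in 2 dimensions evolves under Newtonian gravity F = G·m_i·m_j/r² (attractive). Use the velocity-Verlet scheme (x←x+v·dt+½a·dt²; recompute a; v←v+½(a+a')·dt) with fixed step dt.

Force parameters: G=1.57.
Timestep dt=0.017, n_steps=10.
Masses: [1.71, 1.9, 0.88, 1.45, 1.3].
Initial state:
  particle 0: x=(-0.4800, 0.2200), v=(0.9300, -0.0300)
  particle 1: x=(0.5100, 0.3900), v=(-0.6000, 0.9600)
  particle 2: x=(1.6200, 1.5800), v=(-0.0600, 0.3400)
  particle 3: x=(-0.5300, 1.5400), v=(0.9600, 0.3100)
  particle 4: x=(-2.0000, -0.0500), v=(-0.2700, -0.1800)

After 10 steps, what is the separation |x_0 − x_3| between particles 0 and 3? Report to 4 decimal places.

1.3061

step 0: x0=(-0.4800, 0.2200) x1=(0.5100, 0.3900) x2=(1.6200, 1.5800) x3=(-0.5300, 1.5400) x4=(-2.0000, -0.0500)
step 1: x0=(-0.4639, 0.2197) x1=(0.4993, 0.4064) x2=(1.6187, 1.5856) x3=(-0.5136, 1.5449) x4=(-2.0043, -0.0530)
step 2: x0=(-0.4471, 0.2200) x1=(0.4877, 0.4230) x2=(1.6169, 1.5909) x3=(-0.4968, 1.5489) x4=(-2.0081, -0.0557)
step 3: x0=(-0.4295, 0.2209) x1=(0.4751, 0.4396) x2=(1.6147, 1.5959) x3=(-0.4798, 1.5522) x4=(-2.0112, -0.0583)
step 4: x0=(-0.4112, 0.2223) x1=(0.4614, 0.4564) x2=(1.6118, 1.6005) x3=(-0.4626, 1.5546) x4=(-2.0139, -0.0607)
step 5: x0=(-0.3920, 0.2244) x1=(0.4466, 0.4733) x2=(1.6085, 1.6049) x3=(-0.4450, 1.5562) x4=(-2.0160, -0.0629)
step 6: x0=(-0.3720, 0.2272) x1=(0.4306, 0.4903) x2=(1.6046, 1.6089) x3=(-0.4271, 1.5569) x4=(-2.0176, -0.0650)
step 7: x0=(-0.3509, 0.2307) x1=(0.4134, 0.5072) x2=(1.6002, 1.6125) x3=(-0.4089, 1.5568) x4=(-2.0187, -0.0668)
step 8: x0=(-0.3288, 0.2351) x1=(0.3949, 0.5242) x2=(1.5953, 1.6159) x3=(-0.3903, 1.5557) x4=(-2.0192, -0.0685)
step 9: x0=(-0.3055, 0.2404) x1=(0.3750, 0.5410) x2=(1.5898, 1.6189) x3=(-0.3714, 1.5537) x4=(-2.0193, -0.0700)
step 10: x0=(-0.2810, 0.2467) x1=(0.3536, 0.5577) x2=(1.5837, 1.6217) x3=(-0.3522, 1.5508) x4=(-2.0189, -0.0713)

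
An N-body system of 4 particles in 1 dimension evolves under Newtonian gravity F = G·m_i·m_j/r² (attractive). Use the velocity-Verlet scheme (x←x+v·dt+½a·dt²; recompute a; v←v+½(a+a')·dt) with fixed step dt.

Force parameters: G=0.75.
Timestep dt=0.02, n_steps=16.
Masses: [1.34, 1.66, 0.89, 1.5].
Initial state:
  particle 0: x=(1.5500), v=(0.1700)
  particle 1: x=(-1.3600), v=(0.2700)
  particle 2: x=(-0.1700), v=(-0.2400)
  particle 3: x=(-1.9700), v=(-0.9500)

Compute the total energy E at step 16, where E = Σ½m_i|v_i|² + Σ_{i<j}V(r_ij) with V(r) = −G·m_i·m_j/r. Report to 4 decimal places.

step 0: x0=(1.5500) x1=(-1.3600) x2=(-0.1700) x3=(-1.9700)
step 1: x0=(1.5533) x1=(-1.3551) x2=(-0.1750) x3=(-1.9883)
step 2: x0=(1.5564) x1=(-1.3511) x2=(-0.1803) x3=(-2.0052)
step 3: x0=(1.5594) x1=(-1.3478) x2=(-0.1860) x3=(-2.0208)
step 4: x0=(1.5621) x1=(-1.3454) x2=(-0.1921) x3=(-2.0353)
step 5: x0=(1.5647) x1=(-1.3436) x2=(-0.1985) x3=(-2.0485)
step 6: x0=(1.5671) x1=(-1.3425) x2=(-0.2054) x3=(-2.0607)
step 7: x0=(1.5693) x1=(-1.3420) x2=(-0.2126) x3=(-2.0718)
step 8: x0=(1.5714) x1=(-1.3420) x2=(-0.2202) x3=(-2.0818)
step 9: x0=(1.5732) x1=(-1.3427) x2=(-0.2282) x3=(-2.0909)
step 10: x0=(1.5749) x1=(-1.3439) x2=(-0.2366) x3=(-2.0989)
step 11: x0=(1.5765) x1=(-1.3456) x2=(-0.2455) x3=(-2.1060)
step 12: x0=(1.5778) x1=(-1.3478) x2=(-0.2547) x3=(-2.1121)
step 13: x0=(1.5790) x1=(-1.3505) x2=(-0.2644) x3=(-2.1172)
step 14: x0=(1.5800) x1=(-1.3538) x2=(-0.2745) x3=(-2.1214)
step 15: x0=(1.5808) x1=(-1.3575) x2=(-0.2851) x3=(-2.1246)
step 16: x0=(1.5815) x1=(-1.3617) x2=(-0.2961) x3=(-2.1268)
step 0 velocities: v0=(0.1700) v1=(0.2700) v2=(-0.2400) v3=(-0.9500)
step 0: KE=0.7824, PE=-6.0705, E=-5.2881
step 16 velocities: v0=(0.0295) v1=(-0.2217) v2=(-0.5620) v3=(-0.0893)
step 16: KE=0.1879, PE=-5.4771, E=-5.2892

-5.2892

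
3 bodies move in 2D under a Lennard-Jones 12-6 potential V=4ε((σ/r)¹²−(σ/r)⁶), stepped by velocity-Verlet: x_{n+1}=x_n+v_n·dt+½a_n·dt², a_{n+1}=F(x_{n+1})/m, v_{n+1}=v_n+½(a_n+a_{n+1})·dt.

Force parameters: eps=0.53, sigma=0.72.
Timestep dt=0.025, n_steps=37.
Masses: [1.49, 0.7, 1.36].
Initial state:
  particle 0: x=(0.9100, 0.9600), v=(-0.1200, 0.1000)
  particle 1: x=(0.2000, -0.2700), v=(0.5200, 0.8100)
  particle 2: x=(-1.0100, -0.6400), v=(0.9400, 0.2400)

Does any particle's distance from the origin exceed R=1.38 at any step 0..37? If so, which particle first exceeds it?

yes, particle 0

step 0: x0=(0.9100, 0.9600) x1=(0.2000, -0.2700) x2=(-1.0100, -0.6400)
step 1: x0=(0.9070, 0.9625) x1=(0.2129, -0.2497) x2=(-0.9864, -0.6340)
step 2: x0=(0.9039, 0.9649) x1=(0.2256, -0.2294) x2=(-0.9627, -0.6279)
step 3: x0=(0.9008, 0.9672) x1=(0.2381, -0.2091) x2=(-0.9389, -0.6218)
step 4: x0=(0.8977, 0.9695) x1=(0.2504, -0.1887) x2=(-0.9148, -0.6156)
step 5: x0=(0.8945, 0.9717) x1=(0.2624, -0.1682) x2=(-0.8907, -0.6094)
step 6: x0=(0.8913, 0.9738) x1=(0.2743, -0.1476) x2=(-0.8663, -0.6031)
step 7: x0=(0.8880, 0.9757) x1=(0.2860, -0.1270) x2=(-0.8418, -0.5967)
step 8: x0=(0.8846, 0.9776) x1=(0.2975, -0.1062) x2=(-0.8172, -0.5903)
step 9: x0=(0.8812, 0.9793) x1=(0.3088, -0.0852) x2=(-0.7923, -0.5838)
step 10: x0=(0.8777, 0.9808) x1=(0.3200, -0.0641) x2=(-0.7673, -0.5772)
step 11: x0=(0.8740, 0.9822) x1=(0.3310, -0.0428) x2=(-0.7421, -0.5705)
step 12: x0=(0.8703, 0.9834) x1=(0.3419, -0.0212) x2=(-0.7166, -0.5637)
step 13: x0=(0.8664, 0.9843) x1=(0.3526, 0.0007) x2=(-0.6910, -0.5569)
step 14: x0=(0.8624, 0.9850) x1=(0.3633, 0.0230) x2=(-0.6652, -0.5499)
step 15: x0=(0.8582, 0.9853) x1=(0.3739, 0.0457) x2=(-0.6392, -0.5428)
step 16: x0=(0.8539, 0.9853) x1=(0.3845, 0.0689) x2=(-0.6130, -0.5355)
step 17: x0=(0.8493, 0.9848) x1=(0.3952, 0.0928) x2=(-0.5866, -0.5282)
step 18: x0=(0.8445, 0.9839) x1=(0.4059, 0.1174) x2=(-0.5599, -0.5207)
step 19: x0=(0.8394, 0.9824) x1=(0.4168, 0.1429) x2=(-0.5331, -0.5130)
step 20: x0=(0.8340, 0.9804) x1=(0.4280, 0.1694) x2=(-0.5060, -0.5052)
step 21: x0=(0.8282, 0.9776) x1=(0.4394, 0.1970) x2=(-0.4787, -0.4973)
step 22: x0=(0.8222, 0.9742) x1=(0.4511, 0.2257) x2=(-0.4511, -0.4892)
step 23: x0=(0.8159, 0.9704) x1=(0.4628, 0.2549) x2=(-0.4234, -0.4809)
step 24: x0=(0.8097, 0.9669) x1=(0.4739, 0.2833) x2=(-0.3954, -0.4724)
step 25: x0=(0.8045, 0.9652) x1=(0.4826, 0.3072) x2=(-0.3673, -0.4637)
step 26: x0=(0.8016, 0.9683) x1=(0.4859, 0.3207) x2=(-0.3389, -0.4549)
step 27: x0=(0.8019, 0.9779) x1=(0.4820, 0.3198) x2=(-0.3103, -0.4458)
step 28: x0=(0.8045, 0.9924) x1=(0.4726, 0.3081) x2=(-0.2814, -0.4365)
step 29: x0=(0.8081, 1.0089) x1=(0.4605, 0.2916) x2=(-0.2523, -0.4269)
step 30: x0=(0.8119, 1.0256) x1=(0.4474, 0.2737) x2=(-0.2227, -0.4169)
step 31: x0=(0.8154, 1.0419) x1=(0.4338, 0.2557) x2=(-0.1926, -0.4063)
step 32: x0=(0.8186, 1.0576) x1=(0.4198, 0.2380) x2=(-0.1620, -0.3952)
step 33: x0=(0.8214, 1.0725) x1=(0.4055, 0.2207) x2=(-0.1309, -0.3835)
step 34: x0=(0.8240, 1.0869) x1=(0.3918, 0.2046) x2=(-0.0998, -0.3718)
step 35: x0=(0.8263, 1.1007) x1=(0.3821, 0.1936) x2=(-0.0704, -0.3621)
step 36: x0=(0.8284, 1.1141) x1=(0.3838, 0.1970) x2=(-0.0466, -0.3593)
step 37: x0=(0.8302, 1.1270) x1=(0.4006, 0.2204) x2=(-0.0304, -0.3664)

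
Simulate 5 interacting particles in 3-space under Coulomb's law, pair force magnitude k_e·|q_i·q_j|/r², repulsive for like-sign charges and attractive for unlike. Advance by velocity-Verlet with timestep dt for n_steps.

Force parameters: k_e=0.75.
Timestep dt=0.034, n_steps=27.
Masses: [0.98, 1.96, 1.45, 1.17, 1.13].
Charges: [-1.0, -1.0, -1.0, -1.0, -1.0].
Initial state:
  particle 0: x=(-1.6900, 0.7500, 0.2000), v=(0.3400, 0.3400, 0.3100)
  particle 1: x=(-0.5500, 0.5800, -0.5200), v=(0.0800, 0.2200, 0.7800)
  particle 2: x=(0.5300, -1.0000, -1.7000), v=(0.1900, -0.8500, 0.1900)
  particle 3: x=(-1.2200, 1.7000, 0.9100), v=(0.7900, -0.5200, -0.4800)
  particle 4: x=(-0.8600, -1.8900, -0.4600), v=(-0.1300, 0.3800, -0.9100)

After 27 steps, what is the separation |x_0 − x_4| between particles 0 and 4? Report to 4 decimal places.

step 0: x0=(-1.6900, 0.7500, 0.2000) x1=(-0.5500, 0.5800, -0.5200) x2=(0.5300, -1.0000, -1.7000) x3=(-1.2200, 1.7000, 0.9100) x4=(-0.8600, -1.8900, -0.4600)
step 1: x0=(-1.6788, 0.7615, 0.2105) x1=(-0.5472, 0.5875, -0.4936) x2=(0.5366, -1.0289, -1.6936) x3=(-1.1931, 1.6826, 0.8939) x4=(-0.8645, -1.8772, -0.4909)
step 2: x0=(-1.6683, 0.7727, 0.2211) x1=(-0.5441, 0.5950, -0.4673) x2=(0.5433, -1.0579, -1.6875) x3=(-1.1661, 1.6657, 0.8783) x4=(-0.8691, -1.8648, -0.5217)
step 3: x0=(-1.6585, 0.7837, 0.2317) x1=(-0.5409, 0.6026, -0.4412) x2=(0.5503, -1.0870, -1.6815) x3=(-1.1390, 1.6494, 0.8631) x4=(-0.8738, -1.8528, -0.5525)
step 4: x0=(-1.6495, 0.7945, 0.2422) x1=(-0.5374, 0.6101, -0.4153) x2=(0.5575, -1.1162, -1.6757) x3=(-1.1118, 1.6337, 0.8484) x4=(-0.8786, -1.8410, -0.5832)
step 5: x0=(-1.6414, 0.8050, 0.2528) x1=(-0.5336, 0.6177, -0.3896) x2=(0.5648, -1.1454, -1.6701) x3=(-1.0844, 1.6186, 0.8343) x4=(-0.8836, -1.8296, -0.6139)
step 6: x0=(-1.6341, 0.8152, 0.2634) x1=(-0.5296, 0.6252, -0.3642) x2=(0.5724, -1.1746, -1.6647) x3=(-1.0569, 1.6042, 0.8207) x4=(-0.8887, -1.8185, -0.6445)
step 7: x0=(-1.6277, 0.8252, 0.2739) x1=(-0.5253, 0.6327, -0.3389) x2=(0.5802, -1.2040, -1.6595) x3=(-1.0291, 1.5904, 0.8076) x4=(-0.8940, -1.8078, -0.6750)
step 8: x0=(-1.6222, 0.8349, 0.2844) x1=(-0.5208, 0.6402, -0.3138) x2=(0.5883, -1.2334, -1.6545) x3=(-1.0012, 1.5773, 0.7951) x4=(-0.8994, -1.7974, -0.7055)
step 9: x0=(-1.6177, 0.8443, 0.2949) x1=(-0.5160, 0.6477, -0.2889) x2=(0.5965, -1.2629, -1.6497) x3=(-0.9730, 1.5649, 0.7831) x4=(-0.9050, -1.7873, -0.7360)
step 10: x0=(-1.6141, 0.8534, 0.3055) x1=(-0.5109, 0.6551, -0.2643) x2=(0.6050, -1.2924, -1.6450) x3=(-0.9446, 1.5532, 0.7718) x4=(-0.9108, -1.7775, -0.7664)
step 11: x0=(-1.6117, 0.8623, 0.3160) x1=(-0.5055, 0.6625, -0.2399) x2=(0.6137, -1.3220, -1.6406) x3=(-0.9159, 1.5422, 0.7610) x4=(-0.9168, -1.7680, -0.7968)
step 12: x0=(-1.6102, 0.8708, 0.3265) x1=(-0.4998, 0.6697, -0.2158) x2=(0.6226, -1.3517, -1.6363) x3=(-0.8869, 1.5320, 0.7508) x4=(-0.9230, -1.7589, -0.8272)
step 13: x0=(-1.6099, 0.8792, 0.3370) x1=(-0.4937, 0.6769, -0.1919) x2=(0.6318, -1.3814, -1.6321) x3=(-0.8576, 1.5225, 0.7412) x4=(-0.9294, -1.7500, -0.8575)
step 14: x0=(-1.6107, 0.8872, 0.3475) x1=(-0.4874, 0.6840, -0.1682) x2=(0.6412, -1.4112, -1.6282) x3=(-0.8280, 1.5138, 0.7322) x4=(-0.9360, -1.7414, -0.8878)
step 15: x0=(-1.6126, 0.8951, 0.3581) x1=(-0.4808, 0.6909, -0.1448) x2=(0.6509, -1.4411, -1.6244) x3=(-0.7981, 1.5058, 0.7238) x4=(-0.9428, -1.7331, -0.9182)
step 16: x0=(-1.6156, 0.9027, 0.3687) x1=(-0.4738, 0.6978, -0.1217) x2=(0.6608, -1.4711, -1.6207) x3=(-0.7678, 1.4985, 0.7160) x4=(-0.9499, -1.7251, -0.9485)
step 17: x0=(-1.6198, 0.9101, 0.3793) x1=(-0.4666, 0.7044, -0.0989) x2=(0.6709, -1.5011, -1.6172) x3=(-0.7371, 1.4921, 0.7089) x4=(-0.9572, -1.7174, -0.9788)
step 18: x0=(-1.6251, 0.9174, 0.3900) x1=(-0.4590, 0.7109, -0.0763) x2=(0.6813, -1.5313, -1.6139) x3=(-0.7062, 1.4864, 0.7023) x4=(-0.9647, -1.7099, -1.0092)
step 19: x0=(-1.6315, 0.9245, 0.4009) x1=(-0.4511, 0.7173, -0.0541) x2=(0.6919, -1.5615, -1.6107) x3=(-0.6749, 1.4815, 0.6964) x4=(-0.9724, -1.7026, -1.0395)
step 20: x0=(-1.6390, 0.9315, 0.4117) x1=(-0.4428, 0.7234, -0.0321) x2=(0.7027, -1.5918, -1.6077) x3=(-0.6432, 1.4774, 0.6911) x4=(-0.9804, -1.6956, -1.0699)
step 21: x0=(-1.6477, 0.9384, 0.4227) x1=(-0.4343, 0.7292, -0.0104) x2=(0.7138, -1.6222, -1.6047) x3=(-0.6113, 1.4741, 0.6864) x4=(-0.9887, -1.6888, -1.1003)
step 22: x0=(-1.6574, 0.9452, 0.4338) x1=(-0.4254, 0.7349, 0.0109) x2=(0.7251, -1.6526, -1.6019) x3=(-0.5790, 1.4716, 0.6823) x4=(-0.9972, -1.6823, -1.1308)
step 23: x0=(-1.6681, 0.9519, 0.4451) x1=(-0.4163, 0.7402, 0.0319) x2=(0.7367, -1.6832, -1.5992) x3=(-0.5464, 1.4699, 0.6789) x4=(-1.0059, -1.6759, -1.1613)
step 24: x0=(-1.6799, 0.9586, 0.4564) x1=(-0.4069, 0.7453, 0.0526) x2=(0.7485, -1.7139, -1.5967) x3=(-0.5134, 1.4691, 0.6762) x4=(-1.0149, -1.6698, -1.1919)
step 25: x0=(-1.6926, 0.9653, 0.4679) x1=(-0.3971, 0.7501, 0.0730) x2=(0.7605, -1.7447, -1.5942) x3=(-0.4802, 1.4691, 0.6740) x4=(-1.0241, -1.6638, -1.2225)
step 26: x0=(-1.7063, 0.9720, 0.4795) x1=(-0.3872, 0.7545, 0.0930) x2=(0.7728, -1.7756, -1.5919) x3=(-0.4467, 1.4700, 0.6726) x4=(-1.0335, -1.6580, -1.2532)
step 27: x0=(-1.7209, 0.9786, 0.4912) x1=(-0.3769, 0.7585, 0.1127) x2=(0.7853, -1.8065, -1.5896) x3=(-0.4129, 1.4718, 0.6718) x4=(-1.0432, -1.6524, -1.2839)

3.2454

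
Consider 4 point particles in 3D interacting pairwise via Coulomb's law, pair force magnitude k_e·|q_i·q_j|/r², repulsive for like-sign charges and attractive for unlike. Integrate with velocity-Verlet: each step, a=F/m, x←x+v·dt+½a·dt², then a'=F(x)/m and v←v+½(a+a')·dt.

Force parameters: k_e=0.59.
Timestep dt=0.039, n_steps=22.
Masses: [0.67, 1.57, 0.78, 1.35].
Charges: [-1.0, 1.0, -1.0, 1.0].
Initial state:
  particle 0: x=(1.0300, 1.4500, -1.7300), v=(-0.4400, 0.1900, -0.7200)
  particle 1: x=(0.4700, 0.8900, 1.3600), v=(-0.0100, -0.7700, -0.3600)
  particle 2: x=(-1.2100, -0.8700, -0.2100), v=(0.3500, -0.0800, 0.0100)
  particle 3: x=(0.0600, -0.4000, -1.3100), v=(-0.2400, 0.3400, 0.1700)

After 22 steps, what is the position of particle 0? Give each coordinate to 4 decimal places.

(0.6324, 1.5629, -2.3096)

step 0: x0=(1.0300, 1.4500, -1.7300) x1=(0.4700, 0.8900, 1.3600) x2=(-1.2100, -0.8700, -0.2100) x3=(0.0600, -0.4000, -1.3100)
step 1: x0=(1.0128, 1.4573, -1.7580) x1=(0.4696, 0.8600, 1.3459) x2=(-1.1962, -0.8731, -0.2097) x3=(0.0506, -0.3867, -1.3033)
step 2: x0=(0.9955, 1.4644, -1.7859) x1=(0.4692, 0.8299, 1.3319) x2=(-1.1821, -0.8760, -0.2095) x3=(0.0411, -0.3734, -1.2967)
step 3: x0=(0.9781, 1.4713, -1.8136) x1=(0.4687, 0.7999, 1.3177) x2=(-1.1677, -0.8788, -0.2094) x3=(0.0314, -0.3601, -1.2899)
step 4: x0=(0.9606, 1.4779, -1.8412) x1=(0.4683, 0.7698, 1.3036) x2=(-1.1530, -0.8814, -0.2095) x3=(0.0217, -0.3467, -1.2832)
step 5: x0=(0.9431, 1.4844, -1.8686) x1=(0.4678, 0.7398, 1.2894) x2=(-1.1379, -0.8839, -0.2097) x3=(0.0119, -0.3333, -1.2763)
step 6: x0=(0.9254, 1.4907, -1.8959) x1=(0.4672, 0.7097, 1.2752) x2=(-1.1225, -0.8862, -0.2100) x3=(0.0019, -0.3199, -1.2695)
step 7: x0=(0.9077, 1.4967, -1.9230) x1=(0.4667, 0.6797, 1.2610) x2=(-1.1068, -0.8883, -0.2105) x3=(-0.0082, -0.3065, -1.2626)
step 8: x0=(0.8899, 1.5025, -1.9499) x1=(0.4661, 0.6496, 1.2467) x2=(-1.0908, -0.8902, -0.2111) x3=(-0.0184, -0.2931, -1.2557)
step 9: x0=(0.8720, 1.5081, -1.9767) x1=(0.4655, 0.6195, 1.2324) x2=(-1.0744, -0.8919, -0.2119) x3=(-0.0287, -0.2797, -1.2487)
step 10: x0=(0.8540, 1.5135, -2.0033) x1=(0.4649, 0.5894, 1.2181) x2=(-1.0577, -0.8935, -0.2129) x3=(-0.0392, -0.2663, -1.2417)
step 11: x0=(0.8359, 1.5187, -2.0298) x1=(0.4642, 0.5593, 1.2038) x2=(-1.0406, -0.8948, -0.2140) x3=(-0.0497, -0.2529, -1.2347)
step 12: x0=(0.8178, 1.5237, -2.0561) x1=(0.4635, 0.5292, 1.1894) x2=(-1.0232, -0.8958, -0.2152) x3=(-0.0604, -0.2396, -1.2277)
step 13: x0=(0.7996, 1.5285, -2.0823) x1=(0.4628, 0.4991, 1.1751) x2=(-1.0054, -0.8966, -0.2166) x3=(-0.0713, -0.2262, -1.2206)
step 14: x0=(0.7813, 1.5331, -2.1082) x1=(0.4621, 0.4690, 1.1607) x2=(-0.9872, -0.8972, -0.2182) x3=(-0.0823, -0.2129, -1.2134)
step 15: x0=(0.7629, 1.5375, -2.1340) x1=(0.4613, 0.4388, 1.1463) x2=(-0.9686, -0.8974, -0.2200) x3=(-0.0934, -0.1997, -1.2063)
step 16: x0=(0.7445, 1.5417, -2.1596) x1=(0.4604, 0.4086, 1.1318) x2=(-0.9497, -0.8974, -0.2219) x3=(-0.1047, -0.1865, -1.1991)
step 17: x0=(0.7260, 1.5457, -2.1851) x1=(0.4596, 0.3784, 1.1174) x2=(-0.9304, -0.8971, -0.2241) x3=(-0.1161, -0.1733, -1.1919)
step 18: x0=(0.7074, 1.5495, -2.2103) x1=(0.4587, 0.3482, 1.1030) x2=(-0.9107, -0.8964, -0.2264) x3=(-0.1276, -0.1603, -1.1846)
step 19: x0=(0.6887, 1.5532, -2.2354) x1=(0.4577, 0.3180, 1.0885) x2=(-0.8906, -0.8954, -0.2289) x3=(-0.1393, -0.1472, -1.1773)
step 20: x0=(0.6700, 1.5566, -2.2603) x1=(0.4567, 0.2877, 1.0740) x2=(-0.8701, -0.8941, -0.2316) x3=(-0.1512, -0.1343, -1.1699)
step 21: x0=(0.6512, 1.5598, -2.2851) x1=(0.4557, 0.2574, 1.0595) x2=(-0.8492, -0.8924, -0.2344) x3=(-0.1632, -0.1215, -1.1625)
step 22: x0=(0.6324, 1.5629, -2.3096) x1=(0.4546, 0.2271, 1.0450) x2=(-0.8279, -0.8902, -0.2375) x3=(-0.1753, -0.1088, -1.1551)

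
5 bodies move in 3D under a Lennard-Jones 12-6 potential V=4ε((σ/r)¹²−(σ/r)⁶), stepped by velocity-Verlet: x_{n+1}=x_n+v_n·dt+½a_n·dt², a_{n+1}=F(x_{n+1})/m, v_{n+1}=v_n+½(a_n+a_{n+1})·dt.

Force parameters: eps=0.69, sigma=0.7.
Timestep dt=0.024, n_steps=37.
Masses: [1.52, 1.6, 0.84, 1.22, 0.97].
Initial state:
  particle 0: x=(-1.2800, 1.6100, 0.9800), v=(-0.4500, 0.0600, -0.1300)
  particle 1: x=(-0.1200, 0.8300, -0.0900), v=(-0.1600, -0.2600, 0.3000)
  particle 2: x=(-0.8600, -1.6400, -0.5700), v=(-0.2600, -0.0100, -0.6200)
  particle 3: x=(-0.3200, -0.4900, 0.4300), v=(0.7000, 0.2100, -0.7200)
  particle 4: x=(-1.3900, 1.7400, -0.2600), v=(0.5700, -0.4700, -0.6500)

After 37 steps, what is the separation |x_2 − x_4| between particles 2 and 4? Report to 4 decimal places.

2.9487

step 0: x0=(-1.2800, 1.6100, 0.9800) x1=(-0.1200, 0.8300, -0.0900) x2=(-0.8600, -1.6400, -0.5700) x3=(-0.3200, -0.4900, 0.4300) x4=(-1.3900, 1.7400, -0.2600)
step 1: x0=(-1.2908, 1.6114, 0.9768) x1=(-0.1239, 0.8237, -0.0828) x2=(-0.8662, -1.6402, -0.5849) x3=(-0.3032, -0.4849, 0.4127) x4=(-1.3763, 1.7287, -0.2755)
step 2: x0=(-1.3016, 1.6129, 0.9735) x1=(-0.1278, 0.8175, -0.0755) x2=(-0.8724, -1.6404, -0.5997) x3=(-0.2864, -0.4798, 0.3953) x4=(-1.3625, 1.7173, -0.2908)
step 3: x0=(-1.3124, 1.6143, 0.9700) x1=(-0.1317, 0.8111, -0.0683) x2=(-0.8787, -1.6406, -0.6145) x3=(-0.2696, -0.4746, 0.3780) x4=(-1.3487, 1.7059, -0.3058)
step 4: x0=(-1.3232, 1.6158, 0.9664) x1=(-0.1357, 0.8048, -0.0610) x2=(-0.8848, -1.6407, -0.6293) x3=(-0.2528, -0.4694, 0.3605) x4=(-1.3348, 1.6945, -0.3207)
step 5: x0=(-1.3340, 1.6172, 0.9626) x1=(-0.1397, 0.7983, -0.0537) x2=(-0.8910, -1.6408, -0.6441) x3=(-0.2360, -0.4640, 0.3430) x4=(-1.3209, 1.6830, -0.3353)
step 6: x0=(-1.3447, 1.6187, 0.9588) x1=(-0.1438, 0.7919, -0.0463) x2=(-0.8972, -1.6409, -0.6588) x3=(-0.2192, -0.4586, 0.3255) x4=(-1.3069, 1.6714, -0.3498)
step 7: x0=(-1.3555, 1.6201, 0.9548) x1=(-0.1479, 0.7853, -0.0390) x2=(-0.9033, -1.6409, -0.6735) x3=(-0.2024, -0.4530, 0.3079) x4=(-1.2929, 1.6598, -0.3641)
step 8: x0=(-1.3662, 1.6216, 0.9507) x1=(-0.1521, 0.7787, -0.0316) x2=(-0.9094, -1.6409, -0.6882) x3=(-0.1857, -0.4473, 0.2902) x4=(-1.2788, 1.6481, -0.3782)
step 9: x0=(-1.3770, 1.6230, 0.9465) x1=(-0.1564, 0.7720, -0.0241) x2=(-0.9155, -1.6409, -0.7029) x3=(-0.1689, -0.4415, 0.2725) x4=(-1.2647, 1.6364, -0.3921)
step 10: x0=(-1.3877, 1.6245, 0.9423) x1=(-0.1606, 0.7651, -0.0167) x2=(-0.9216, -1.6409, -0.7176) x3=(-0.1521, -0.4355, 0.2547) x4=(-1.2505, 1.6247, -0.4059)
step 11: x0=(-1.3984, 1.6259, 0.9379) x1=(-0.1649, 0.7582, -0.0092) x2=(-0.9277, -1.6409, -0.7322) x3=(-0.1354, -0.4293, 0.2369) x4=(-1.2363, 1.6129, -0.4195)
step 12: x0=(-1.4091, 1.6273, 0.9334) x1=(-0.1693, 0.7511, -0.0017) x2=(-0.9338, -1.6408, -0.7469) x3=(-0.1186, -0.4229, 0.2191) x4=(-1.2220, 1.6010, -0.4330)
step 13: x0=(-1.4197, 1.6287, 0.9289) x1=(-0.1737, 0.7440, 0.0058) x2=(-0.9399, -1.6407, -0.7615) x3=(-0.1019, -0.4162, 0.2011) x4=(-1.2077, 1.5891, -0.4463)
step 14: x0=(-1.4303, 1.6301, 0.9243) x1=(-0.1782, 0.7366, 0.0134) x2=(-0.9459, -1.6406, -0.7761) x3=(-0.0852, -0.4094, 0.1831) x4=(-1.1933, 1.5771, -0.4595)
step 15: x0=(-1.4410, 1.6315, 0.9196) x1=(-0.1827, 0.7291, 0.0209) x2=(-0.9520, -1.6405, -0.7907) x3=(-0.0686, -0.4022, 0.1651) x4=(-1.1788, 1.5650, -0.4725)
step 16: x0=(-1.4515, 1.6329, 0.9148) x1=(-0.1872, 0.7213, 0.0285) x2=(-0.9580, -1.6403, -0.8053) x3=(-0.0519, -0.3947, 0.1470) x4=(-1.1643, 1.5529, -0.4855)
step 17: x0=(-1.4621, 1.6342, 0.9100) x1=(-0.1918, 0.7134, 0.0361) x2=(-0.9640, -1.6402, -0.8198) x3=(-0.0354, -0.3869, 0.1289) x4=(-1.1497, 1.5407, -0.4982)
step 18: x0=(-1.4727, 1.6356, 0.9051) x1=(-0.1963, 0.7052, 0.0437) x2=(-0.9700, -1.6400, -0.8344) x3=(-0.0189, -0.3788, 0.1107) x4=(-1.1350, 1.5285, -0.5109)
step 19: x0=(-1.4832, 1.6369, 0.9002) x1=(-0.2009, 0.6968, 0.0513) x2=(-0.9760, -1.6398, -0.8489) x3=(-0.0024, -0.3702, 0.0926) x4=(-1.1203, 1.5161, -0.5234)
step 20: x0=(-1.4937, 1.6383, 0.8952) x1=(-0.2055, 0.6881, 0.0588) x2=(-0.9820, -1.6396, -0.8635) x3=(0.0139, -0.3612, 0.0743) x4=(-1.1055, 1.5037, -0.5358)
step 21: x0=(-1.5042, 1.6396, 0.8902) x1=(-0.2101, 0.6791, 0.0664) x2=(-0.9880, -1.6394, -0.8780) x3=(0.0302, -0.3518, 0.0561) x4=(-1.0906, 1.4912, -0.5480)
step 22: x0=(-1.5147, 1.6409, 0.8851) x1=(-0.2146, 0.6698, 0.0739) x2=(-0.9939, -1.6391, -0.8925) x3=(0.0463, -0.3418, 0.0379) x4=(-1.0757, 1.4787, -0.5602)
step 23: x0=(-1.5251, 1.6422, 0.8800) x1=(-0.2191, 0.6601, 0.0813) x2=(-0.9999, -1.6389, -0.9070) x3=(0.0622, -0.3314, 0.0197) x4=(-1.0606, 1.4660, -0.5722)
step 24: x0=(-1.5355, 1.6435, 0.8748) x1=(-0.2235, 0.6500, 0.0887) x2=(-1.0059, -1.6387, -0.9215) x3=(0.0780, -0.3203, 0.0015) x4=(-1.0455, 1.4533, -0.5841)
step 25: x0=(-1.5460, 1.6448, 0.8696) x1=(-0.2279, 0.6396, 0.0960) x2=(-1.0118, -1.6384, -0.9360) x3=(0.0936, -0.3087, -0.0167) x4=(-1.0303, 1.4405, -0.5958)
step 26: x0=(-1.5563, 1.6461, 0.8644) x1=(-0.2322, 0.6287, 0.1032) x2=(-1.0177, -1.6381, -0.9505) x3=(0.1090, -0.2964, -0.0347) x4=(-1.0151, 1.4276, -0.6074)
step 27: x0=(-1.5667, 1.6473, 0.8591) x1=(-0.2363, 0.6174, 0.1103) x2=(-1.0237, -1.6378, -0.9650) x3=(0.1242, -0.2834, -0.0527) x4=(-0.9997, 1.4146, -0.6189)
step 28: x0=(-1.5771, 1.6486, 0.8538) x1=(-0.2403, 0.6056, 0.1172) x2=(-1.0296, -1.6375, -0.9795) x3=(0.1390, -0.2698, -0.0706) x4=(-0.9843, 1.4015, -0.6303)
step 29: x0=(-1.5874, 1.6498, 0.8485) x1=(-0.2441, 0.5933, 0.1239) x2=(-1.0355, -1.6372, -0.9940) x3=(0.1535, -0.2554, -0.0883) x4=(-0.9688, 1.3883, -0.6416)
step 30: x0=(-1.5977, 1.6510, 0.8431) x1=(-0.2477, 0.5805, 0.1305) x2=(-1.0414, -1.6369, -1.0084) x3=(0.1677, -0.2403, -0.1058) x4=(-0.9533, 1.3750, -0.6527)
step 31: x0=(-1.6080, 1.6523, 0.8378) x1=(-0.2510, 0.5671, 0.1369) x2=(-1.0473, -1.6366, -1.0229) x3=(0.1814, -0.2244, -0.1231) x4=(-0.9376, 1.3616, -0.6637)
step 32: x0=(-1.6183, 1.6535, 0.8324) x1=(-0.2541, 0.5533, 0.1429) x2=(-1.0532, -1.6363, -1.0374) x3=(0.1947, -0.2077, -0.1401) x4=(-0.9219, 1.3482, -0.6746)
step 33: x0=(-1.6286, 1.6547, 0.8270) x1=(-0.2569, 0.5388, 0.1487) x2=(-1.0591, -1.6360, -1.0518) x3=(0.2076, -0.1902, -0.1569) x4=(-0.9061, 1.3346, -0.6853)
step 34: x0=(-1.6389, 1.6559, 0.8215) x1=(-0.2593, 0.5239, 0.1542) x2=(-1.0650, -1.6356, -1.0663) x3=(0.2199, -0.1719, -0.1733) x4=(-0.8903, 1.3209, -0.6959)
step 35: x0=(-1.6491, 1.6571, 0.8161) x1=(-0.2614, 0.5083, 0.1594) x2=(-1.0709, -1.6353, -1.0807) x3=(0.2316, -0.1527, -0.1893) x4=(-0.8743, 1.3071, -0.7064)
step 36: x0=(-1.6594, 1.6582, 0.8106) x1=(-0.2630, 0.4922, 0.1641) x2=(-1.0768, -1.6349, -1.0952) x3=(0.2428, -0.1328, -0.2049) x4=(-0.8583, 1.2933, -0.7168)
step 37: x0=(-1.6696, 1.6594, 0.8052) x1=(-0.2643, 0.4756, 0.1685) x2=(-1.0827, -1.6346, -1.1096) x3=(0.2533, -0.1121, -0.2201) x4=(-0.8423, 1.2793, -0.7270)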